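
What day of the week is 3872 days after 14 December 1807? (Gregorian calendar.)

First find the weekday of Dec 14, 1807. Doomsday rule: the anchor day for the 1800s is Friday. For year 07: 7÷12 = 0 r 7, and 7÷4 = 1, so 0+7+1 = 8.
Friday + 8 ≡ Saturday — that's 1807's doomsday.
In December the doomsday date is Dec 12.
Dec 14 is 2 days after Dec 12; 2 mod 7 = 2, so Saturday + 2 = Monday.
3872 mod 7 = 1, so 3872 days after a Monday is Monday + 1 = Tuesday.

Tuesday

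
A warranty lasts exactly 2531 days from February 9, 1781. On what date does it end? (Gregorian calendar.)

January 15, 1788

+365 (one year) → Feb 9, 1782 (2166 left).
+365 (one year) → Feb 9, 1783 (1801 left).
+365 (one year) → Feb 9, 1784 (1436 left).
+366 (one year; includes Feb 29, 1784) → Feb 9, 1785 (1070 left).
+365 (one year) → Feb 9, 1786 (705 left).
+365 (one year) → Feb 9, 1787 (340 left).
Feb has 28 days: +20 → Mar 1, 1787 (320 left).
Mar has 31 days: +31 → Apr 1, 1787 (289 left).
Apr has 30 days: +30 → May 1, 1787 (259 left).
May has 31 days: +31 → Jun 1, 1787 (228 left).
Jun has 30 days: +30 → Jul 1, 1787 (198 left).
Jul has 31 days: +31 → Aug 1, 1787 (167 left).
Aug has 31 days: +31 → Sep 1, 1787 (136 left).
Sep has 30 days: +30 → Oct 1, 1787 (106 left).
Oct has 31 days: +31 → Nov 1, 1787 (75 left).
Nov has 30 days: +30 → Dec 1, 1787 (45 left).
Dec has 31 days: +31 → Jan 1, 1788 (14 left).
+14 → Jan 15, 1788.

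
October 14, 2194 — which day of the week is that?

Tuesday

Doomsday rule: the anchor day for the 2100s is Sunday. For year 94: 94÷12 = 7 r 10, and 10÷4 = 2, so 7+10+2 = 19.
Sunday + 19 ≡ Friday — that's 2194's doomsday.
In October the doomsday date is Oct 10.
Oct 14 is 4 days after Oct 10; 4 mod 7 = 4, so Friday + 4 = Tuesday.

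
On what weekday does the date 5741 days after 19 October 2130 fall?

First find the weekday of Oct 19, 2130. Doomsday rule: the anchor day for the 2100s is Sunday. For year 30: 30÷12 = 2 r 6, and 6÷4 = 1, so 2+6+1 = 9.
Sunday + 9 ≡ Tuesday — that's 2130's doomsday.
In October the doomsday date is Oct 10.
Oct 19 is 9 days after Oct 10; 9 mod 7 = 2, so Tuesday + 2 = Thursday.
5741 mod 7 = 1, so 5741 days after a Thursday is Thursday + 1 = Friday.

Friday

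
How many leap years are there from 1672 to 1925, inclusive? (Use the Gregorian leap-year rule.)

61

Multiples of 4 in [1672,1925]: 64.
Of those, multiples of 100: 3 (not leap unless ÷400).
Multiples of 400: 0.
Leap years = 64 − 3 + 0 = 61.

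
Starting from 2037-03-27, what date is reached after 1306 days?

+365 (one year) → Mar 27, 2038 (941 left).
+365 (one year) → Mar 27, 2039 (576 left).
+366 (one year; includes Feb 29, 2040) → Mar 27, 2040 (210 left).
Mar has 31 days: +5 → Apr 1, 2040 (205 left).
Apr has 30 days: +30 → May 1, 2040 (175 left).
May has 31 days: +31 → Jun 1, 2040 (144 left).
Jun has 30 days: +30 → Jul 1, 2040 (114 left).
Jul has 31 days: +31 → Aug 1, 2040 (83 left).
Aug has 31 days: +31 → Sep 1, 2040 (52 left).
Sep has 30 days: +30 → Oct 1, 2040 (22 left).
+22 → Oct 23, 2040.

October 23, 2040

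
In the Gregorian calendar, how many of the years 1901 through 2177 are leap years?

Multiples of 4 in [1901,2177]: 69.
Of those, multiples of 100: 2 (not leap unless ÷400).
Multiples of 400: 1.
Leap years = 69 − 2 + 1 = 68.

68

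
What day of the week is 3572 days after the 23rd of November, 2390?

Nov 23, 2390 is a Friday.
3572 mod 7 = 2, so 3572 days after a Friday is Friday + 2 = Sunday.

Sunday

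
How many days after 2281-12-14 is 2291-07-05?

3490

Dec 14, 2281 → Dec 14, 2282: 365 days.
Dec 14, 2282 → Dec 14, 2283: 365 days.
Dec 14, 2283 → Dec 14, 2284: 366 days (Feb 29, 2284 is in that span).
Dec 14, 2284 → Dec 14, 2285: 365 days.
Dec 14, 2285 → Dec 14, 2286: 365 days.
Dec 14, 2286 → Dec 14, 2287: 365 days.
Dec 14, 2287 → Dec 14, 2288: 366 days (Feb 29, 2288 is in that span).
Dec 14, 2288 → Dec 14, 2289: 365 days.
Dec 14, 2289 → Dec 14, 2290: 365 days.
Dec 14, 2290 → Jan 14, 2291: 31 days (December has 31).
Jan 14, 2291 → Feb 14, 2291: 31 days (January has 31).
Feb 14, 2291 → Mar 14, 2291: 28 days (February has 28).
Mar 14, 2291 → Apr 14, 2291: 31 days (March has 31).
Apr 14, 2291 → May 14, 2291: 30 days (April has 30).
May 14, 2291 → Jun 14, 2291: 31 days (May has 31).
Jun 14, 2291 → Jul 5, 2291: 21 days.
Total: 3490 days.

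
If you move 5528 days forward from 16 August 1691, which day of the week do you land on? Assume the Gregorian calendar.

Aug 16, 1691 is a Thursday.
5528 mod 7 = 5, so 5528 days after a Thursday is Thursday + 5 = Tuesday.

Tuesday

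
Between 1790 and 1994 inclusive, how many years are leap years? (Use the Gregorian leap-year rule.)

49

Multiples of 4 in [1790,1994]: 51.
Of those, multiples of 100: 2 (not leap unless ÷400).
Multiples of 400: 0.
Leap years = 51 − 2 + 0 = 49.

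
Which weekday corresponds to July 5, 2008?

Doomsday rule: the anchor day for the 2000s is Tuesday. For year 08: 8÷12 = 0 r 8, and 8÷4 = 2, so 0+8+2 = 10.
Tuesday + 10 ≡ Friday — that's 2008's doomsday.
In July the doomsday date is Jul 11.
Jul 5 is 6 days before Jul 11; 6 mod 7 = 6, so Friday − 6 = Saturday.

Saturday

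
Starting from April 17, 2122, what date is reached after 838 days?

+365 (one year) → Apr 17, 2123 (473 left).
+366 (one year; includes Feb 29, 2124) → Apr 17, 2124 (107 left).
Apr has 30 days: +14 → May 1, 2124 (93 left).
May has 31 days: +31 → Jun 1, 2124 (62 left).
Jun has 30 days: +30 → Jul 1, 2124 (32 left).
Jul has 31 days: +31 → Aug 1, 2124 (1 left).
+1 → Aug 2, 2124.

August 2, 2124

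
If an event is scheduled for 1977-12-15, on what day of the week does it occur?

Doomsday rule: the anchor day for the 1900s is Wednesday. For year 77: 77÷12 = 6 r 5, and 5÷4 = 1, so 6+5+1 = 12.
Wednesday + 12 ≡ Monday — that's 1977's doomsday.
In December the doomsday date is Dec 12.
Dec 15 is 3 days after Dec 12; 3 mod 7 = 3, so Monday + 3 = Thursday.

Thursday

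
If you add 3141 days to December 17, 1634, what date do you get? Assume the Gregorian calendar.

+365 (one year) → Dec 17, 1635 (2776 left).
+366 (one year; includes Feb 29, 1636) → Dec 17, 1636 (2410 left).
+365 (one year) → Dec 17, 1637 (2045 left).
+365 (one year) → Dec 17, 1638 (1680 left).
+365 (one year) → Dec 17, 1639 (1315 left).
+366 (one year; includes Feb 29, 1640) → Dec 17, 1640 (949 left).
+365 (one year) → Dec 17, 1641 (584 left).
+365 (one year) → Dec 17, 1642 (219 left).
Dec has 31 days: +15 → Jan 1, 1643 (204 left).
Jan has 31 days: +31 → Feb 1, 1643 (173 left).
Feb has 28 days: +28 → Mar 1, 1643 (145 left).
Mar has 31 days: +31 → Apr 1, 1643 (114 left).
Apr has 30 days: +30 → May 1, 1643 (84 left).
May has 31 days: +31 → Jun 1, 1643 (53 left).
Jun has 30 days: +30 → Jul 1, 1643 (23 left).
+23 → Jul 24, 1643.

July 24, 1643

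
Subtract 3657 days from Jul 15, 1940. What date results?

July 11, 1930

−366 (one year; includes Feb 29, 1940) → Jul 15, 1939 (3291 left).
−365 (one year) → Jul 15, 1938 (2926 left).
−365 (one year) → Jul 15, 1937 (2561 left).
−365 (one year) → Jul 15, 1936 (2196 left).
−366 (one year; includes Feb 29, 1936) → Jul 15, 1935 (1830 left).
−365 (one year) → Jul 15, 1934 (1465 left).
−365 (one year) → Jul 15, 1933 (1100 left).
−365 (one year) → Jul 15, 1932 (735 left).
−366 (one year; includes Feb 29, 1932) → Jul 15, 1931 (369 left).
−15 → Jun 30, 1931 (end of Jun, 30 days; 354 left).
−30 → May 31, 1931 (end of May, 31 days; 324 left).
−31 → Apr 30, 1931 (end of Apr, 30 days; 293 left).
−30 → Mar 31, 1931 (end of Mar, 31 days; 263 left).
−31 → Feb 28, 1931 (end of Feb, 28 days; 232 left).
−28 → Jan 31, 1931 (end of Jan, 31 days; 204 left).
−31 → Dec 31, 1930 (end of Dec, 31 days; 173 left).
−31 → Nov 30, 1930 (end of Nov, 30 days; 142 left).
−30 → Oct 31, 1930 (end of Oct, 31 days; 112 left).
−31 → Sep 30, 1930 (end of Sep, 30 days; 81 left).
−30 → Aug 31, 1930 (end of Aug, 31 days; 51 left).
−31 → Jul 31, 1930 (end of Jul, 31 days; 20 left).
−20 → Jul 11, 1930.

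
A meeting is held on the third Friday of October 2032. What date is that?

October 1, 2032 is a Friday.
The first Friday is therefore October 1 (same day).
The third Friday is 1 + 2×7 = October 15.

October 15, 2032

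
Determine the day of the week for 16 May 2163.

Monday

Doomsday rule: the anchor day for the 2100s is Sunday. For year 63: 63÷12 = 5 r 3, and 3÷4 = 0, so 5+3+0 = 8.
Sunday + 8 ≡ Monday — that's 2163's doomsday.
In May the doomsday date is May 9.
May 16 is 7 days after May 9; 7 mod 7 = 0, so Monday + 0 = Monday.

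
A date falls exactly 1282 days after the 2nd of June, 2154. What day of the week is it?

First find the weekday of Jun 2, 2154. Doomsday rule: the anchor day for the 2100s is Sunday. For year 54: 54÷12 = 4 r 6, and 6÷4 = 1, so 4+6+1 = 11.
Sunday + 11 ≡ Thursday — that's 2154's doomsday.
In June the doomsday date is Jun 6.
Jun 2 is 4 days before Jun 6; 4 mod 7 = 4, so Thursday − 4 = Sunday.
1282 mod 7 = 1, so 1282 days after a Sunday is Sunday + 1 = Monday.

Monday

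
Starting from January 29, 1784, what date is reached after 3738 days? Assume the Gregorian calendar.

+366 (one year; includes Feb 29, 1784) → Jan 29, 1785 (3372 left).
+365 (one year) → Jan 29, 1786 (3007 left).
+365 (one year) → Jan 29, 1787 (2642 left).
+365 (one year) → Jan 29, 1788 (2277 left).
+366 (one year; includes Feb 29, 1788) → Jan 29, 1789 (1911 left).
+365 (one year) → Jan 29, 1790 (1546 left).
+365 (one year) → Jan 29, 1791 (1181 left).
+365 (one year) → Jan 29, 1792 (816 left).
+366 (one year; includes Feb 29, 1792) → Jan 29, 1793 (450 left).
+365 (one year) → Jan 29, 1794 (85 left).
Jan has 31 days: +3 → Feb 1, 1794 (82 left).
Feb has 28 days: +28 → Mar 1, 1794 (54 left).
Mar has 31 days: +31 → Apr 1, 1794 (23 left).
+23 → Apr 24, 1794.

April 24, 1794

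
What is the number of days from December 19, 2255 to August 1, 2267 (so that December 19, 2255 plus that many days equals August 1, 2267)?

Dec 19, 2255 → Dec 19, 2256: 366 days (Feb 29, 2256 is in that span).
Dec 19, 2256 → Dec 19, 2257: 365 days.
Dec 19, 2257 → Dec 19, 2258: 365 days.
Dec 19, 2258 → Dec 19, 2259: 365 days.
Dec 19, 2259 → Dec 19, 2260: 366 days (Feb 29, 2260 is in that span).
Dec 19, 2260 → Dec 19, 2261: 365 days.
Dec 19, 2261 → Dec 19, 2262: 365 days.
Dec 19, 2262 → Dec 19, 2263: 365 days.
Dec 19, 2263 → Dec 19, 2264: 366 days (Feb 29, 2264 is in that span).
Dec 19, 2264 → Dec 19, 2265: 365 days.
Dec 19, 2265 → Dec 19, 2266: 365 days.
Dec 19, 2266 → Jan 19, 2267: 31 days (December has 31).
Jan 19, 2267 → Feb 19, 2267: 31 days (January has 31).
Feb 19, 2267 → Mar 19, 2267: 28 days (February has 28).
Mar 19, 2267 → Apr 19, 2267: 31 days (March has 31).
Apr 19, 2267 → May 19, 2267: 30 days (April has 30).
May 19, 2267 → Jun 19, 2267: 31 days (May has 31).
Jun 19, 2267 → Jul 19, 2267: 30 days (June has 30).
Jul 19, 2267 → Aug 1, 2267: 13 days.
Total: 4243 days.

4243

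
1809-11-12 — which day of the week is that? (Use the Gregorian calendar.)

Sunday

Doomsday rule: the anchor day for the 1800s is Friday. For year 09: 9÷12 = 0 r 9, and 9÷4 = 2, so 0+9+2 = 11.
Friday + 11 ≡ Tuesday — that's 1809's doomsday.
In November the doomsday date is Nov 7.
Nov 12 is 5 days after Nov 7; 5 mod 7 = 5, so Tuesday + 5 = Sunday.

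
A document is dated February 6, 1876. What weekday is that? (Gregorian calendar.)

Doomsday rule: the anchor day for the 1800s is Friday. For year 76: 76÷12 = 6 r 4, and 4÷4 = 1, so 6+4+1 = 11.
Friday + 11 ≡ Tuesday — that's 1876's doomsday.
In February the doomsday date is Feb 29 (1876 is a leap year (divisible by 4)).
Feb 6 is 23 days before Feb 29; 23 mod 7 = 2, so Tuesday − 2 = Sunday.

Sunday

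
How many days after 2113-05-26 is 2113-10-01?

128

May 26, 2113 → Jun 26, 2113: 31 days (May has 31).
Jun 26, 2113 → Jul 26, 2113: 30 days (June has 30).
Jul 26, 2113 → Aug 26, 2113: 31 days (July has 31).
Aug 26, 2113 → Sep 26, 2113: 31 days (August has 31).
Sep 26, 2113 → Oct 1, 2113: 5 days.
Total: 128 days.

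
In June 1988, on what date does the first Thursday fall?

June 2, 1988

June 1, 1988 is a Wednesday.
The first Thursday is therefore June 2 (1 days later).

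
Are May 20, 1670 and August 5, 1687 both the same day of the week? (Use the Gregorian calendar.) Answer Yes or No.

Yes

From May 20, 1670 to Aug 5, 1687 is 6286 days.
6286 mod 7 = 0, so they are the same weekday.
(May 20, 1670 is a Tuesday; Aug 5, 1687 is a Tuesday.)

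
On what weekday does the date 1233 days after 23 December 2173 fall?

Friday

Dec 23, 2173 is a Thursday.
1233 mod 7 = 1, so 1233 days after a Thursday is Thursday + 1 = Friday.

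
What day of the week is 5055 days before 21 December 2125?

Thursday

First find the weekday of Dec 21, 2125. Doomsday rule: the anchor day for the 2100s is Sunday. For year 25: 25÷12 = 2 r 1, and 1÷4 = 0, so 2+1+0 = 3.
Sunday + 3 ≡ Wednesday — that's 2125's doomsday.
In December the doomsday date is Dec 12.
Dec 21 is 9 days after Dec 12; 9 mod 7 = 2, so Wednesday + 2 = Friday.
5055 mod 7 = 1, so 5055 days before a Friday is Friday − 1 = Thursday.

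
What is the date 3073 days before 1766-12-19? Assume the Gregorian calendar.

July 21, 1758

−365 (one year) → Dec 19, 1765 (2708 left).
−365 (one year) → Dec 19, 1764 (2343 left).
−366 (one year; includes Feb 29, 1764) → Dec 19, 1763 (1977 left).
−365 (one year) → Dec 19, 1762 (1612 left).
−365 (one year) → Dec 19, 1761 (1247 left).
−365 (one year) → Dec 19, 1760 (882 left).
−366 (one year; includes Feb 29, 1760) → Dec 19, 1759 (516 left).
−365 (one year) → Dec 19, 1758 (151 left).
−19 → Nov 30, 1758 (end of Nov, 30 days; 132 left).
−30 → Oct 31, 1758 (end of Oct, 31 days; 102 left).
−31 → Sep 30, 1758 (end of Sep, 30 days; 71 left).
−30 → Aug 31, 1758 (end of Aug, 31 days; 41 left).
−31 → Jul 31, 1758 (end of Jul, 31 days; 10 left).
−10 → Jul 21, 1758.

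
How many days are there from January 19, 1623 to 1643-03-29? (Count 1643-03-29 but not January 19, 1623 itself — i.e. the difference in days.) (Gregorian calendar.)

Jan 19, 1623 → Jan 19, 1624: 365 days.
Jan 19, 1624 → Jan 19, 1625: 366 days (Feb 29, 1624 is in that span).
Jan 19, 1625 → Jan 19, 1626: 365 days.
Jan 19, 1626 → Jan 19, 1627: 365 days.
Jan 19, 1627 → Jan 19, 1628: 365 days.
Jan 19, 1628 → Jan 19, 1629: 366 days (Feb 29, 1628 is in that span).
Jan 19, 1629 → Jan 19, 1630: 365 days.
Jan 19, 1630 → Jan 19, 1631: 365 days.
Jan 19, 1631 → Jan 19, 1632: 365 days.
Jan 19, 1632 → Jan 19, 1633: 366 days (Feb 29, 1632 is in that span).
Jan 19, 1633 → Jan 19, 1634: 365 days.
Jan 19, 1634 → Jan 19, 1635: 365 days.
Jan 19, 1635 → Jan 19, 1636: 365 days.
Jan 19, 1636 → Jan 19, 1637: 366 days (Feb 29, 1636 is in that span).
Jan 19, 1637 → Jan 19, 1638: 365 days.
Jan 19, 1638 → Jan 19, 1639: 365 days.
Jan 19, 1639 → Jan 19, 1640: 365 days.
Jan 19, 1640 → Jan 19, 1641: 366 days (Feb 29, 1640 is in that span).
Jan 19, 1641 → Jan 19, 1642: 365 days.
Jan 19, 1642 → Jan 19, 1643: 365 days.
Jan 19, 1643 → Feb 19, 1643: 31 days (January has 31).
Feb 19, 1643 → Mar 19, 1643: 28 days (February has 28).
Mar 19, 1643 → Mar 29, 1643: 10 days.
Total: 7374 days.

7374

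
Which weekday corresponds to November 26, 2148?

Doomsday rule: the anchor day for the 2100s is Sunday. For year 48: 48÷12 = 4 r 0, and 0÷4 = 0, so 4+0+0 = 4.
Sunday + 4 ≡ Thursday — that's 2148's doomsday.
In November the doomsday date is Nov 7.
Nov 26 is 19 days after Nov 7; 19 mod 7 = 5, so Thursday + 5 = Tuesday.

Tuesday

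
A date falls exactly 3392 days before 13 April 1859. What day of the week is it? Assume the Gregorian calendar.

Saturday

First find the weekday of Apr 13, 1859. Doomsday rule: the anchor day for the 1800s is Friday. For year 59: 59÷12 = 4 r 11, and 11÷4 = 2, so 4+11+2 = 17.
Friday + 17 ≡ Monday — that's 1859's doomsday.
In April the doomsday date is Apr 4.
Apr 13 is 9 days after Apr 4; 9 mod 7 = 2, so Monday + 2 = Wednesday.
3392 mod 7 = 4, so 3392 days before a Wednesday is Wednesday − 4 = Saturday.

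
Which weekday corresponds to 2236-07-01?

Friday

Doomsday rule: the anchor day for the 2200s is Friday. For year 36: 36÷12 = 3 r 0, and 0÷4 = 0, so 3+0+0 = 3.
Friday + 3 ≡ Monday — that's 2236's doomsday.
In July the doomsday date is Jul 11.
Jul 1 is 10 days before Jul 11; 10 mod 7 = 3, so Monday − 3 = Friday.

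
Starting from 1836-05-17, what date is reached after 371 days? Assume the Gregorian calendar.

May has 31 days: +15 → Jun 1, 1836 (356 left).
Jun has 30 days: +30 → Jul 1, 1836 (326 left).
Jul has 31 days: +31 → Aug 1, 1836 (295 left).
Aug has 31 days: +31 → Sep 1, 1836 (264 left).
Sep has 30 days: +30 → Oct 1, 1836 (234 left).
Oct has 31 days: +31 → Nov 1, 1836 (203 left).
Nov has 30 days: +30 → Dec 1, 1836 (173 left).
Dec has 31 days: +31 → Jan 1, 1837 (142 left).
Jan has 31 days: +31 → Feb 1, 1837 (111 left).
Feb has 28 days: +28 → Mar 1, 1837 (83 left).
Mar has 31 days: +31 → Apr 1, 1837 (52 left).
Apr has 30 days: +30 → May 1, 1837 (22 left).
+22 → May 23, 1837.

May 23, 1837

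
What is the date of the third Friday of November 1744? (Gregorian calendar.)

November 20, 1744

November 1, 1744 is a Sunday.
The first Friday is therefore November 6 (5 days later).
The third Friday is 6 + 2×7 = November 20.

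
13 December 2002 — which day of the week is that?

Friday

January 1, 2002 is a Tuesday.
Jan 1, 2002 → Feb 1, 2002: 31 days (January has 31).
Feb 1, 2002 → Mar 1, 2002: 28 days (February has 28).
Mar 1, 2002 → Apr 1, 2002: 31 days (March has 31).
Apr 1, 2002 → May 1, 2002: 30 days (April has 30).
May 1, 2002 → Jun 1, 2002: 31 days (May has 31).
Jun 1, 2002 → Jul 1, 2002: 30 days (June has 30).
Jul 1, 2002 → Aug 1, 2002: 31 days (July has 31).
Aug 1, 2002 → Sep 1, 2002: 31 days (August has 31).
Sep 1, 2002 → Oct 1, 2002: 30 days (September has 30).
Oct 1, 2002 → Nov 1, 2002: 31 days (October has 31).
Nov 1, 2002 → Dec 1, 2002: 30 days (November has 30).
Dec 1, 2002 → Dec 13, 2002: 12 days.
Total: 346 days.
346 mod 7 = 3, so Tuesday + 3 = Friday.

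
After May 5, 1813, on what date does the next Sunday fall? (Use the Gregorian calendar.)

May 9, 1813

May 5, 1813 is a Wednesday.
From Wednesday to the next Sunday is 4 days.
May 5, 1813 + 4 = May 9, 1813.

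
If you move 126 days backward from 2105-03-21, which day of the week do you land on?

Saturday

First find the weekday of Mar 21, 2105. Doomsday rule: the anchor day for the 2100s is Sunday. For year 05: 5÷12 = 0 r 5, and 5÷4 = 1, so 0+5+1 = 6.
Sunday + 6 ≡ Saturday — that's 2105's doomsday.
In March the doomsday date is Mar 14.
Mar 21 is 7 days after Mar 14; 7 mod 7 = 0, so Saturday + 0 = Saturday.
126 mod 7 = 0, so 126 days before a Saturday is Saturday − 0 = Saturday.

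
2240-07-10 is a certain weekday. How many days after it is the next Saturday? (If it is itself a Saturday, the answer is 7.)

Jul 10, 2240 is a Friday.
From Friday to the next Saturday is 1 day.

1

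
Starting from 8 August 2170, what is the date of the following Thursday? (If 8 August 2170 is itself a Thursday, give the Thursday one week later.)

August 9, 2170

Aug 8, 2170 is a Wednesday.
From Wednesday to the next Thursday is 1 day.
Aug 8, 2170 + 1 = Aug 9, 2170.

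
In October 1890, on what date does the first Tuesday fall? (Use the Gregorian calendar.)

October 1, 1890 is a Wednesday.
The first Tuesday is therefore October 7 (6 days later).

October 7, 1890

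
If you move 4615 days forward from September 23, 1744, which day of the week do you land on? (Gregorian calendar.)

First find the weekday of Sep 23, 1744. Doomsday rule: the anchor day for the 1700s is Sunday. For year 44: 44÷12 = 3 r 8, and 8÷4 = 2, so 3+8+2 = 13.
Sunday + 13 ≡ Saturday — that's 1744's doomsday.
In September the doomsday date is Sep 5.
Sep 23 is 18 days after Sep 5; 18 mod 7 = 4, so Saturday + 4 = Wednesday.
4615 mod 7 = 2, so 4615 days after a Wednesday is Wednesday + 2 = Friday.

Friday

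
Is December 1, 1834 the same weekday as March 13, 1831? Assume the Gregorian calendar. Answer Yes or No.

No

From Mar 13, 1831 to Dec 1, 1834 is 1359 days.
1359 mod 7 = 1, so they are different weekdays.
(Mar 13, 1831 is a Sunday; Dec 1, 1834 is a Monday.)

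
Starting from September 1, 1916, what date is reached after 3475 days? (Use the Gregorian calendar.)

March 8, 1926

+365 (one year) → Sep 1, 1917 (3110 left).
+365 (one year) → Sep 1, 1918 (2745 left).
+365 (one year) → Sep 1, 1919 (2380 left).
+366 (one year; includes Feb 29, 1920) → Sep 1, 1920 (2014 left).
+365 (one year) → Sep 1, 1921 (1649 left).
+365 (one year) → Sep 1, 1922 (1284 left).
+365 (one year) → Sep 1, 1923 (919 left).
+366 (one year; includes Feb 29, 1924) → Sep 1, 1924 (553 left).
+365 (one year) → Sep 1, 1925 (188 left).
Sep has 30 days: +30 → Oct 1, 1925 (158 left).
Oct has 31 days: +31 → Nov 1, 1925 (127 left).
Nov has 30 days: +30 → Dec 1, 1925 (97 left).
Dec has 31 days: +31 → Jan 1, 1926 (66 left).
Jan has 31 days: +31 → Feb 1, 1926 (35 left).
Feb has 28 days: +28 → Mar 1, 1926 (7 left).
+7 → Mar 8, 1926.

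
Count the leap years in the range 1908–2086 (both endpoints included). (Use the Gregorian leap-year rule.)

45

Multiples of 4 in [1908,2086]: 45.
Of those, multiples of 100: 1 (not leap unless ÷400).
Multiples of 400: 1.
Leap years = 45 − 1 + 1 = 45.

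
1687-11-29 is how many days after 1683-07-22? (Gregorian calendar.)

1591

Jul 22, 1683 → Jul 22, 1684: 366 days (Feb 29, 1684 is in that span).
Jul 22, 1684 → Jul 22, 1685: 365 days.
Jul 22, 1685 → Jul 22, 1686: 365 days.
Jul 22, 1686 → Jul 22, 1687: 365 days.
Jul 22, 1687 → Aug 22, 1687: 31 days (July has 31).
Aug 22, 1687 → Sep 22, 1687: 31 days (August has 31).
Sep 22, 1687 → Oct 22, 1687: 30 days (September has 30).
Oct 22, 1687 → Nov 22, 1687: 31 days (October has 31).
Nov 22, 1687 → Nov 29, 1687: 7 days.
Total: 1591 days.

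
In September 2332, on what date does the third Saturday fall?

September 17, 2332

September 1, 2332 is a Thursday.
The first Saturday is therefore September 3 (2 days later).
The third Saturday is 3 + 2×7 = September 17.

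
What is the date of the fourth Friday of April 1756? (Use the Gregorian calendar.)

April 1, 1756 is a Thursday.
The first Friday is therefore April 2 (1 days later).
The fourth Friday is 2 + 3×7 = April 23.

April 23, 1756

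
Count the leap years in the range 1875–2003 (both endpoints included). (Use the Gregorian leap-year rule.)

31

Multiples of 4 in [1875,2003]: 32.
Of those, multiples of 100: 2 (not leap unless ÷400).
Multiples of 400: 1.
Leap years = 32 − 2 + 1 = 31.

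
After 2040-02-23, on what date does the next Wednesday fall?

Feb 23, 2040 is a Thursday.
From Thursday to the next Wednesday is 6 days.
Feb 23, 2040 + 6 = Feb 29, 2040.

February 29, 2040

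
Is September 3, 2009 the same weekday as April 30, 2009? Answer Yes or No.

From Apr 30, 2009 to Sep 3, 2009 is 126 days.
126 mod 7 = 0, so they are the same weekday.
(Apr 30, 2009 is a Thursday; Sep 3, 2009 is a Thursday.)

Yes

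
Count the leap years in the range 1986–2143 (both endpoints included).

38

Multiples of 4 in [1986,2143]: 39.
Of those, multiples of 100: 2 (not leap unless ÷400).
Multiples of 400: 1.
Leap years = 39 − 2 + 1 = 38.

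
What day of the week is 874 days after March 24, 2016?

First find the weekday of Mar 24, 2016. Doomsday rule: the anchor day for the 2000s is Tuesday. For year 16: 16÷12 = 1 r 4, and 4÷4 = 1, so 1+4+1 = 6.
Tuesday + 6 ≡ Monday — that's 2016's doomsday.
In March the doomsday date is Mar 14.
Mar 24 is 10 days after Mar 14; 10 mod 7 = 3, so Monday + 3 = Thursday.
874 mod 7 = 6, so 874 days after a Thursday is Thursday + 6 = Wednesday.

Wednesday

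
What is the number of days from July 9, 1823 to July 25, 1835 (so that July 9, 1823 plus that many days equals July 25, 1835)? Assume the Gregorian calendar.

4399

Jul 9, 1823 → Jul 9, 1824: 366 days (Feb 29, 1824 is in that span).
Jul 9, 1824 → Jul 9, 1825: 365 days.
Jul 9, 1825 → Jul 9, 1826: 365 days.
Jul 9, 1826 → Jul 9, 1827: 365 days.
Jul 9, 1827 → Jul 9, 1828: 366 days (Feb 29, 1828 is in that span).
Jul 9, 1828 → Jul 9, 1829: 365 days.
Jul 9, 1829 → Jul 9, 1830: 365 days.
Jul 9, 1830 → Jul 9, 1831: 365 days.
Jul 9, 1831 → Jul 9, 1832: 366 days (Feb 29, 1832 is in that span).
Jul 9, 1832 → Jul 9, 1833: 365 days.
Jul 9, 1833 → Jul 9, 1834: 365 days.
Jul 9, 1834 → Aug 9, 1834: 31 days (July has 31).
Aug 9, 1834 → Sep 9, 1834: 31 days (August has 31).
Sep 9, 1834 → Oct 9, 1834: 30 days (September has 30).
Oct 9, 1834 → Nov 9, 1834: 31 days (October has 31).
Nov 9, 1834 → Dec 9, 1834: 30 days (November has 30).
Dec 9, 1834 → Jan 9, 1835: 31 days (December has 31).
Jan 9, 1835 → Feb 9, 1835: 31 days (January has 31).
Feb 9, 1835 → Mar 9, 1835: 28 days (February has 28).
Mar 9, 1835 → Apr 9, 1835: 31 days (March has 31).
Apr 9, 1835 → May 9, 1835: 30 days (April has 30).
May 9, 1835 → Jun 9, 1835: 31 days (May has 31).
Jun 9, 1835 → Jul 9, 1835: 30 days (June has 30).
Jul 9, 1835 → Jul 25, 1835: 16 days.
Total: 4399 days.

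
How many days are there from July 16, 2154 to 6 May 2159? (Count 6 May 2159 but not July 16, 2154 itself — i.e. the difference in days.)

Jul 16, 2154 → Jul 16, 2155: 365 days.
Jul 16, 2155 → Jul 16, 2156: 366 days (Feb 29, 2156 is in that span).
Jul 16, 2156 → Jul 16, 2157: 365 days.
Jul 16, 2157 → Jul 16, 2158: 365 days.
Jul 16, 2158 → Aug 16, 2158: 31 days (July has 31).
Aug 16, 2158 → Sep 16, 2158: 31 days (August has 31).
Sep 16, 2158 → Oct 16, 2158: 30 days (September has 30).
Oct 16, 2158 → Nov 16, 2158: 31 days (October has 31).
Nov 16, 2158 → Dec 16, 2158: 30 days (November has 30).
Dec 16, 2158 → Jan 16, 2159: 31 days (December has 31).
Jan 16, 2159 → Feb 16, 2159: 31 days (January has 31).
Feb 16, 2159 → Mar 16, 2159: 28 days (February has 28).
Mar 16, 2159 → Apr 16, 2159: 31 days (March has 31).
Apr 16, 2159 → May 6, 2159: 20 days.
Total: 1755 days.

1755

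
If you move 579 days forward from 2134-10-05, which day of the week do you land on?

Oct 5, 2134 is a Tuesday.
579 mod 7 = 5, so 579 days after a Tuesday is Tuesday + 5 = Sunday.

Sunday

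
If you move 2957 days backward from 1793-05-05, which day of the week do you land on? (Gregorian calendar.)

Thursday

First find the weekday of May 5, 1793. Doomsday rule: the anchor day for the 1700s is Sunday. For year 93: 93÷12 = 7 r 9, and 9÷4 = 2, so 7+9+2 = 18.
Sunday + 18 ≡ Thursday — that's 1793's doomsday.
In May the doomsday date is May 9.
May 5 is 4 days before May 9; 4 mod 7 = 4, so Thursday − 4 = Sunday.
2957 mod 7 = 3, so 2957 days before a Sunday is Sunday − 3 = Thursday.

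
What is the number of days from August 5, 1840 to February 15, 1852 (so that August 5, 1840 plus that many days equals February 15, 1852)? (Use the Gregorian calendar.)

4211

Aug 5, 1840 → Aug 5, 1841: 365 days.
Aug 5, 1841 → Aug 5, 1842: 365 days.
Aug 5, 1842 → Aug 5, 1843: 365 days.
Aug 5, 1843 → Aug 5, 1844: 366 days (Feb 29, 1844 is in that span).
Aug 5, 1844 → Aug 5, 1845: 365 days.
Aug 5, 1845 → Aug 5, 1846: 365 days.
Aug 5, 1846 → Aug 5, 1847: 365 days.
Aug 5, 1847 → Aug 5, 1848: 366 days (Feb 29, 1848 is in that span).
Aug 5, 1848 → Aug 5, 1849: 365 days.
Aug 5, 1849 → Aug 5, 1850: 365 days.
Aug 5, 1850 → Aug 5, 1851: 365 days.
Aug 5, 1851 → Sep 5, 1851: 31 days (August has 31).
Sep 5, 1851 → Oct 5, 1851: 30 days (September has 30).
Oct 5, 1851 → Nov 5, 1851: 31 days (October has 31).
Nov 5, 1851 → Dec 5, 1851: 30 days (November has 30).
Dec 5, 1851 → Jan 5, 1852: 31 days (December has 31).
Jan 5, 1852 → Feb 5, 1852: 31 days (January has 31).
Feb 5, 1852 → Feb 15, 1852: 10 days.
Total: 4211 days.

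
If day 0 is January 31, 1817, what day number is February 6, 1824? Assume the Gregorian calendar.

2562

Jan 31, 1817 → Jan 31, 1818: 365 days.
Jan 31, 1818 → Jan 31, 1819: 365 days.
Jan 31, 1819 → Jan 31, 1820: 365 days.
Jan 31, 1820 → Jan 31, 1821: 366 days (Feb 29, 1820 is in that span).
Jan 31, 1821 → Jan 31, 1822: 365 days.
Jan 31, 1822 → Jan 31, 1823: 365 days.
Jan 31, 1823 → Feb 28, 1823: 28 days (January has 31).
Feb 28, 1823 → Mar 28, 1823: 28 days (February has 28).
Mar 28, 1823 → Apr 28, 1823: 31 days (March has 31).
Apr 28, 1823 → May 28, 1823: 30 days (April has 30).
May 28, 1823 → Jun 28, 1823: 31 days (May has 31).
Jun 28, 1823 → Jul 28, 1823: 30 days (June has 30).
Jul 28, 1823 → Aug 28, 1823: 31 days (July has 31).
Aug 28, 1823 → Sep 28, 1823: 31 days (August has 31).
Sep 28, 1823 → Oct 28, 1823: 30 days (September has 30).
Oct 28, 1823 → Nov 28, 1823: 31 days (October has 31).
Nov 28, 1823 → Dec 28, 1823: 30 days (November has 30).
Dec 28, 1823 → Jan 28, 1824: 31 days (December has 31).
Jan 28, 1824 → Feb 6, 1824: 9 days.
Total: 2562 days.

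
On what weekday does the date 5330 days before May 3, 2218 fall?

May 3, 2218 is a Sunday.
5330 mod 7 = 3, so 5330 days before a Sunday is Sunday − 3 = Thursday.

Thursday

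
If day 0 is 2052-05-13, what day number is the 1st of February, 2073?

May 13, 2052 → May 13, 2053: 365 days.
May 13, 2053 → May 13, 2054: 365 days.
May 13, 2054 → May 13, 2055: 365 days.
May 13, 2055 → May 13, 2056: 366 days (Feb 29, 2056 is in that span).
May 13, 2056 → May 13, 2057: 365 days.
May 13, 2057 → May 13, 2058: 365 days.
May 13, 2058 → May 13, 2059: 365 days.
May 13, 2059 → May 13, 2060: 366 days (Feb 29, 2060 is in that span).
May 13, 2060 → May 13, 2061: 365 days.
May 13, 2061 → May 13, 2062: 365 days.
May 13, 2062 → May 13, 2063: 365 days.
May 13, 2063 → May 13, 2064: 366 days (Feb 29, 2064 is in that span).
May 13, 2064 → May 13, 2065: 365 days.
May 13, 2065 → May 13, 2066: 365 days.
May 13, 2066 → May 13, 2067: 365 days.
May 13, 2067 → May 13, 2068: 366 days (Feb 29, 2068 is in that span).
May 13, 2068 → May 13, 2069: 365 days.
May 13, 2069 → May 13, 2070: 365 days.
May 13, 2070 → May 13, 2071: 365 days.
May 13, 2071 → May 13, 2072: 366 days (Feb 29, 2072 is in that span).
May 13, 2072 → Jun 13, 2072: 31 days (May has 31).
Jun 13, 2072 → Jul 13, 2072: 30 days (June has 30).
Jul 13, 2072 → Aug 13, 2072: 31 days (July has 31).
Aug 13, 2072 → Sep 13, 2072: 31 days (August has 31).
Sep 13, 2072 → Oct 13, 2072: 30 days (September has 30).
Oct 13, 2072 → Nov 13, 2072: 31 days (October has 31).
Nov 13, 2072 → Dec 13, 2072: 30 days (November has 30).
Dec 13, 2072 → Jan 13, 2073: 31 days (December has 31).
Jan 13, 2073 → Feb 1, 2073: 19 days.
Total: 7569 days.

7569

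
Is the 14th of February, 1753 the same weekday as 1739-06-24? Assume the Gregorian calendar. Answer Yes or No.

From Jun 24, 1739 to Feb 14, 1753 is 4984 days.
4984 mod 7 = 0, so they are the same weekday.
(Jun 24, 1739 is a Wednesday; Feb 14, 1753 is a Wednesday.)

Yes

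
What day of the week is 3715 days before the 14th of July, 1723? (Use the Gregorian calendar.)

Friday

First find the weekday of Jul 14, 1723. Doomsday rule: the anchor day for the 1700s is Sunday. For year 23: 23÷12 = 1 r 11, and 11÷4 = 2, so 1+11+2 = 14.
Sunday + 14 ≡ Sunday — that's 1723's doomsday.
In July the doomsday date is Jul 11.
Jul 14 is 3 days after Jul 11; 3 mod 7 = 3, so Sunday + 3 = Wednesday.
3715 mod 7 = 5, so 3715 days before a Wednesday is Wednesday − 5 = Friday.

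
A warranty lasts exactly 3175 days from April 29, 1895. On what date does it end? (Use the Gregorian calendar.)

January 8, 1904

+366 (one year; includes Feb 29, 1896) → Apr 29, 1896 (2809 left).
+365 (one year) → Apr 29, 1897 (2444 left).
+365 (one year) → Apr 29, 1898 (2079 left).
+365 (one year) → Apr 29, 1899 (1714 left).
+365 (one year) → Apr 29, 1900 (1349 left).
+365 (one year) → Apr 29, 1901 (984 left).
+365 (one year) → Apr 29, 1902 (619 left).
+365 (one year) → Apr 29, 1903 (254 left).
Apr has 30 days: +2 → May 1, 1903 (252 left).
May has 31 days: +31 → Jun 1, 1903 (221 left).
Jun has 30 days: +30 → Jul 1, 1903 (191 left).
Jul has 31 days: +31 → Aug 1, 1903 (160 left).
Aug has 31 days: +31 → Sep 1, 1903 (129 left).
Sep has 30 days: +30 → Oct 1, 1903 (99 left).
Oct has 31 days: +31 → Nov 1, 1903 (68 left).
Nov has 30 days: +30 → Dec 1, 1903 (38 left).
Dec has 31 days: +31 → Jan 1, 1904 (7 left).
+7 → Jan 8, 1904.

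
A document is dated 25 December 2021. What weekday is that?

January 1, 2021 is a Friday.
Jan 1, 2021 → Feb 1, 2021: 31 days (January has 31).
Feb 1, 2021 → Mar 1, 2021: 28 days (February has 28).
Mar 1, 2021 → Apr 1, 2021: 31 days (March has 31).
Apr 1, 2021 → May 1, 2021: 30 days (April has 30).
May 1, 2021 → Jun 1, 2021: 31 days (May has 31).
Jun 1, 2021 → Jul 1, 2021: 30 days (June has 30).
Jul 1, 2021 → Aug 1, 2021: 31 days (July has 31).
Aug 1, 2021 → Sep 1, 2021: 31 days (August has 31).
Sep 1, 2021 → Oct 1, 2021: 30 days (September has 30).
Oct 1, 2021 → Nov 1, 2021: 31 days (October has 31).
Nov 1, 2021 → Dec 1, 2021: 30 days (November has 30).
Dec 1, 2021 → Dec 25, 2021: 24 days.
Total: 358 days.
358 mod 7 = 1, so Friday + 1 = Saturday.

Saturday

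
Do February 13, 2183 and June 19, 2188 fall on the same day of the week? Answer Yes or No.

Yes

From Feb 13, 2183 to Jun 19, 2188 is 1953 days.
1953 mod 7 = 0, so they are the same weekday.
(Feb 13, 2183 is a Thursday; Jun 19, 2188 is a Thursday.)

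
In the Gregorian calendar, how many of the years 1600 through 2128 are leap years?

129

Multiples of 4 in [1600,2128]: 133.
Of those, multiples of 100: 6 (not leap unless ÷400).
Multiples of 400: 2.
Leap years = 133 − 6 + 2 = 129.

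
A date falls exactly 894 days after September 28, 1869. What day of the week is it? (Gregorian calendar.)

First find the weekday of Sep 28, 1869. Doomsday rule: the anchor day for the 1800s is Friday. For year 69: 69÷12 = 5 r 9, and 9÷4 = 2, so 5+9+2 = 16.
Friday + 16 ≡ Sunday — that's 1869's doomsday.
In September the doomsday date is Sep 5.
Sep 28 is 23 days after Sep 5; 23 mod 7 = 2, so Sunday + 2 = Tuesday.
894 mod 7 = 5, so 894 days after a Tuesday is Tuesday + 5 = Sunday.

Sunday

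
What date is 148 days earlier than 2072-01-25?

August 30, 2071

−25 → Dec 31, 2071 (end of Dec, 31 days; 123 left).
−31 → Nov 30, 2071 (end of Nov, 30 days; 92 left).
−30 → Oct 31, 2071 (end of Oct, 31 days; 62 left).
−31 → Sep 30, 2071 (end of Sep, 30 days; 31 left).
−30 → Aug 31, 2071 (end of Aug, 31 days; 1 left).
−1 → Aug 30, 2071.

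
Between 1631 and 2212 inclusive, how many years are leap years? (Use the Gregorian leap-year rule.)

141

Multiples of 4 in [1631,2212]: 146.
Of those, multiples of 100: 6 (not leap unless ÷400).
Multiples of 400: 1.
Leap years = 146 − 6 + 1 = 141.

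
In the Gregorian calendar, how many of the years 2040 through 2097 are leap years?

15

Multiples of 4 in [2040,2097]: 15.
Of those, multiples of 100: 0 (not leap unless ÷400).
Multiples of 400: 0.
Leap years = 15 − 0 + 0 = 15.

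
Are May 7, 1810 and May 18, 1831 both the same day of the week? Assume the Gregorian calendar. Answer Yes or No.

No

From May 7, 1810 to May 18, 1831 is 7681 days.
7681 mod 7 = 2, so they are different weekdays.
(May 7, 1810 is a Monday; May 18, 1831 is a Wednesday.)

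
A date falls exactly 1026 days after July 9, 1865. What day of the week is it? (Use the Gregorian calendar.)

Jul 9, 1865 is a Sunday.
1026 mod 7 = 4, so 1026 days after a Sunday is Sunday + 4 = Thursday.

Thursday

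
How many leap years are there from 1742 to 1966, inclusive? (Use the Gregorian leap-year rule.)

Multiples of 4 in [1742,1966]: 56.
Of those, multiples of 100: 2 (not leap unless ÷400).
Multiples of 400: 0.
Leap years = 56 − 2 + 0 = 54.

54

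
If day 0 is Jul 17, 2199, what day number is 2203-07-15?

Jul 17, 2199 → Jul 17, 2200: 365 days.
Jul 17, 2200 → Jul 17, 2201: 365 days.
Jul 17, 2201 → Jul 17, 2202: 365 days.
Jul 17, 2202 → Aug 17, 2202: 31 days (July has 31).
Aug 17, 2202 → Sep 17, 2202: 31 days (August has 31).
Sep 17, 2202 → Oct 17, 2202: 30 days (September has 30).
Oct 17, 2202 → Nov 17, 2202: 31 days (October has 31).
Nov 17, 2202 → Dec 17, 2202: 30 days (November has 30).
Dec 17, 2202 → Jan 17, 2203: 31 days (December has 31).
Jan 17, 2203 → Feb 17, 2203: 31 days (January has 31).
Feb 17, 2203 → Mar 17, 2203: 28 days (February has 28).
Mar 17, 2203 → Apr 17, 2203: 31 days (March has 31).
Apr 17, 2203 → May 17, 2203: 30 days (April has 30).
May 17, 2203 → Jun 17, 2203: 31 days (May has 31).
Jun 17, 2203 → Jul 15, 2203: 28 days.
Total: 1458 days.

1458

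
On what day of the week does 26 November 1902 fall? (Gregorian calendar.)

Doomsday rule: the anchor day for the 1900s is Wednesday. For year 02: 2÷12 = 0 r 2, and 2÷4 = 0, so 0+2+0 = 2.
Wednesday + 2 ≡ Friday — that's 1902's doomsday.
In November the doomsday date is Nov 7.
Nov 26 is 19 days after Nov 7; 19 mod 7 = 5, so Friday + 5 = Wednesday.

Wednesday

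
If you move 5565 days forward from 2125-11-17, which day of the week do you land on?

First find the weekday of Nov 17, 2125. Doomsday rule: the anchor day for the 2100s is Sunday. For year 25: 25÷12 = 2 r 1, and 1÷4 = 0, so 2+1+0 = 3.
Sunday + 3 ≡ Wednesday — that's 2125's doomsday.
In November the doomsday date is Nov 7.
Nov 17 is 10 days after Nov 7; 10 mod 7 = 3, so Wednesday + 3 = Saturday.
5565 mod 7 = 0, so 5565 days after a Saturday is Saturday + 0 = Saturday.

Saturday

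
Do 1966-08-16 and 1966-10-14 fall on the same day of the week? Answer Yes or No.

No

From Aug 16, 1966 to Oct 14, 1966 is 59 days.
59 mod 7 = 3, so they are different weekdays.
(Aug 16, 1966 is a Tuesday; Oct 14, 1966 is a Friday.)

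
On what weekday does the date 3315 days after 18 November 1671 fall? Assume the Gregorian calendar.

Nov 18, 1671 is a Wednesday.
3315 mod 7 = 4, so 3315 days after a Wednesday is Wednesday + 4 = Sunday.

Sunday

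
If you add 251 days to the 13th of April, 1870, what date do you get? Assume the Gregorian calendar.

December 20, 1870

Apr has 30 days: +18 → May 1, 1870 (233 left).
May has 31 days: +31 → Jun 1, 1870 (202 left).
Jun has 30 days: +30 → Jul 1, 1870 (172 left).
Jul has 31 days: +31 → Aug 1, 1870 (141 left).
Aug has 31 days: +31 → Sep 1, 1870 (110 left).
Sep has 30 days: +30 → Oct 1, 1870 (80 left).
Oct has 31 days: +31 → Nov 1, 1870 (49 left).
Nov has 30 days: +30 → Dec 1, 1870 (19 left).
+19 → Dec 20, 1870.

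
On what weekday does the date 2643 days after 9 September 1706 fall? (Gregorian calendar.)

Monday

First find the weekday of Sep 9, 1706. Doomsday rule: the anchor day for the 1700s is Sunday. For year 06: 6÷12 = 0 r 6, and 6÷4 = 1, so 0+6+1 = 7.
Sunday + 7 ≡ Sunday — that's 1706's doomsday.
In September the doomsday date is Sep 5.
Sep 9 is 4 days after Sep 5; 4 mod 7 = 4, so Sunday + 4 = Thursday.
2643 mod 7 = 4, so 2643 days after a Thursday is Thursday + 4 = Monday.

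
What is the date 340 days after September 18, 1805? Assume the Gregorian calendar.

August 24, 1806

Sep has 30 days: +13 → Oct 1, 1805 (327 left).
Oct has 31 days: +31 → Nov 1, 1805 (296 left).
Nov has 30 days: +30 → Dec 1, 1805 (266 left).
Dec has 31 days: +31 → Jan 1, 1806 (235 left).
Jan has 31 days: +31 → Feb 1, 1806 (204 left).
Feb has 28 days: +28 → Mar 1, 1806 (176 left).
Mar has 31 days: +31 → Apr 1, 1806 (145 left).
Apr has 30 days: +30 → May 1, 1806 (115 left).
May has 31 days: +31 → Jun 1, 1806 (84 left).
Jun has 30 days: +30 → Jul 1, 1806 (54 left).
Jul has 31 days: +31 → Aug 1, 1806 (23 left).
+23 → Aug 24, 1806.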